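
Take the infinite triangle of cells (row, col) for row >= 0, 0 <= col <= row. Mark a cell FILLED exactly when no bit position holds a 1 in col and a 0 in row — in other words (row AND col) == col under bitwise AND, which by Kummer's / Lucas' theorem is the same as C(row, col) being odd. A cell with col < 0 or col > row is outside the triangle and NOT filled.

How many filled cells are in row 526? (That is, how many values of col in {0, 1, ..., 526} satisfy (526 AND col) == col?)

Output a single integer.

Answer: 16

Derivation:
526 in binary = 1000001110
popcount(526) = number of 1-bits in 1000001110 = 4
A col c satisfies (526 AND c) == c iff every set bit of c is also set in 526; each of the 4 set bits of 526 can independently be on or off in c.
count = 2^4 = 16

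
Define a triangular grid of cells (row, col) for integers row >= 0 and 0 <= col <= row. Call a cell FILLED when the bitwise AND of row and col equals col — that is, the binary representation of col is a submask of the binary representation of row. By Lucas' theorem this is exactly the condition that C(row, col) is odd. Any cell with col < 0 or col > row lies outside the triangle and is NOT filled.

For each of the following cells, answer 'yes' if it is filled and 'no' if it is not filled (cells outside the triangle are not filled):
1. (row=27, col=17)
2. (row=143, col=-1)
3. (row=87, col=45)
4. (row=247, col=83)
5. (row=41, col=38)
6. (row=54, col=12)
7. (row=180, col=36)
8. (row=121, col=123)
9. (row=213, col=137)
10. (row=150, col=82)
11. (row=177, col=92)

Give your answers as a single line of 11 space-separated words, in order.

(27,17): row=0b11011, col=0b10001, row AND col = 0b10001 = 17; 17 == 17 -> filled
(143,-1): col outside [0, 143] -> not filled
(87,45): row=0b1010111, col=0b101101, row AND col = 0b101 = 5; 5 != 45 -> empty
(247,83): row=0b11110111, col=0b1010011, row AND col = 0b1010011 = 83; 83 == 83 -> filled
(41,38): row=0b101001, col=0b100110, row AND col = 0b100000 = 32; 32 != 38 -> empty
(54,12): row=0b110110, col=0b1100, row AND col = 0b100 = 4; 4 != 12 -> empty
(180,36): row=0b10110100, col=0b100100, row AND col = 0b100100 = 36; 36 == 36 -> filled
(121,123): col outside [0, 121] -> not filled
(213,137): row=0b11010101, col=0b10001001, row AND col = 0b10000001 = 129; 129 != 137 -> empty
(150,82): row=0b10010110, col=0b1010010, row AND col = 0b10010 = 18; 18 != 82 -> empty
(177,92): row=0b10110001, col=0b1011100, row AND col = 0b10000 = 16; 16 != 92 -> empty

Answer: yes no no yes no no yes no no no no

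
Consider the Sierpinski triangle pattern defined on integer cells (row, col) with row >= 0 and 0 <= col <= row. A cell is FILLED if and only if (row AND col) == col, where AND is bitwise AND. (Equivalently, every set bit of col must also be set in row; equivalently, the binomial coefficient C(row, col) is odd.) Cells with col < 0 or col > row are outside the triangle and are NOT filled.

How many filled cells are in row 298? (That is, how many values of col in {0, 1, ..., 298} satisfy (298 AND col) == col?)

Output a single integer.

298 in binary = 100101010
popcount(298) = number of 1-bits in 100101010 = 4
A col c satisfies (298 AND c) == c iff every set bit of c is also set in 298; each of the 4 set bits of 298 can independently be on or off in c.
count = 2^4 = 16

Answer: 16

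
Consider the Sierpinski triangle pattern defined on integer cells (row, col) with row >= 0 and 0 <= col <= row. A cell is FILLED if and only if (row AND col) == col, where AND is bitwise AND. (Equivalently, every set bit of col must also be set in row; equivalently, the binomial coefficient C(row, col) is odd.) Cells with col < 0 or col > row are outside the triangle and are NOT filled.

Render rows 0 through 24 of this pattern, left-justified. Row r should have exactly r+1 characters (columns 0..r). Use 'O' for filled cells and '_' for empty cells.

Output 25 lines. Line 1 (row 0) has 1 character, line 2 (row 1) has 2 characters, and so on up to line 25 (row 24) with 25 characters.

Answer: O
OO
O_O
OOOO
O___O
OO__OO
O_O_O_O
OOOOOOOO
O_______O
OO______OO
O_O_____O_O
OOOO____OOOO
O___O___O___O
OO__OO__OO__OO
O_O_O_O_O_O_O_O
OOOOOOOOOOOOOOOO
O_______________O
OO______________OO
O_O_____________O_O
OOOO____________OOOO
O___O___________O___O
OO__OO__________OO__OO
O_O_O_O_________O_O_O_O
OOOOOOOO________OOOOOOOO
O_______O_______O_______O

Derivation:
r0=0: O
r1=1: OO
r2=10: O_O
r3=11: OOOO
r4=100: O___O
r5=101: OO__OO
r6=110: O_O_O_O
r7=111: OOOOOOOO
r8=1000: O_______O
r9=1001: OO______OO
r10=1010: O_O_____O_O
r11=1011: OOOO____OOOO
r12=1100: O___O___O___O
r13=1101: OO__OO__OO__OO
r14=1110: O_O_O_O_O_O_O_O
r15=1111: OOOOOOOOOOOOOOOO
r16=10000: O_______________O
r17=10001: OO______________OO
r18=10010: O_O_____________O_O
r19=10011: OOOO____________OOOO
r20=10100: O___O___________O___O
r21=10101: OO__OO__________OO__OO
r22=10110: O_O_O_O_________O_O_O_O
r23=10111: OOOOOOOO________OOOOOOOO
r24=11000: O_______O_______O_______O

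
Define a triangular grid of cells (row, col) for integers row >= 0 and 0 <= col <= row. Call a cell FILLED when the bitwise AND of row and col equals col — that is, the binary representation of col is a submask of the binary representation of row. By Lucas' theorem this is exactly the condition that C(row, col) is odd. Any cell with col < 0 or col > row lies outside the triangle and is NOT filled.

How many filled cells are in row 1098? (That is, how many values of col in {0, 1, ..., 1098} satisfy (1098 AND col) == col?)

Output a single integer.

Answer: 16

Derivation:
1098 in binary = 10001001010
popcount(1098) = number of 1-bits in 10001001010 = 4
A col c satisfies (1098 AND c) == c iff every set bit of c is also set in 1098; each of the 4 set bits of 1098 can independently be on or off in c.
count = 2^4 = 16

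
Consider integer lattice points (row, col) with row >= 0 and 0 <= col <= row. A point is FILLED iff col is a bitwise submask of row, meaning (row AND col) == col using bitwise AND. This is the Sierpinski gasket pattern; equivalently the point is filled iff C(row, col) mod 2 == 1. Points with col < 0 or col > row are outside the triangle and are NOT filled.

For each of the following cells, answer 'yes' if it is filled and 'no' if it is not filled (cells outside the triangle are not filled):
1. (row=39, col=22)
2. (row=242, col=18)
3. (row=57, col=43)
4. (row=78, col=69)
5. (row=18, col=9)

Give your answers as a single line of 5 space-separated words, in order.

Answer: no yes no no no

Derivation:
(39,22): row=0b100111, col=0b10110, row AND col = 0b110 = 6; 6 != 22 -> empty
(242,18): row=0b11110010, col=0b10010, row AND col = 0b10010 = 18; 18 == 18 -> filled
(57,43): row=0b111001, col=0b101011, row AND col = 0b101001 = 41; 41 != 43 -> empty
(78,69): row=0b1001110, col=0b1000101, row AND col = 0b1000100 = 68; 68 != 69 -> empty
(18,9): row=0b10010, col=0b1001, row AND col = 0b0 = 0; 0 != 9 -> empty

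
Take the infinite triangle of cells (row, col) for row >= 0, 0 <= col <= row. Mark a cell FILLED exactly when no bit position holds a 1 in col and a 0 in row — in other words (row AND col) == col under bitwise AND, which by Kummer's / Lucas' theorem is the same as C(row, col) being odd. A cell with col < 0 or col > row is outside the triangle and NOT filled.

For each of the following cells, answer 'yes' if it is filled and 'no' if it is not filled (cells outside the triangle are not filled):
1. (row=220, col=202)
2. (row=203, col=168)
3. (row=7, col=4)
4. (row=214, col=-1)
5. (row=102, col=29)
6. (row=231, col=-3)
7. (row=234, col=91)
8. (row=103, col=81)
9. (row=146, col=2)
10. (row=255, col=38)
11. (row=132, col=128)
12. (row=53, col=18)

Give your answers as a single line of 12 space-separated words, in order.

Answer: no no yes no no no no no yes yes yes no

Derivation:
(220,202): row=0b11011100, col=0b11001010, row AND col = 0b11001000 = 200; 200 != 202 -> empty
(203,168): row=0b11001011, col=0b10101000, row AND col = 0b10001000 = 136; 136 != 168 -> empty
(7,4): row=0b111, col=0b100, row AND col = 0b100 = 4; 4 == 4 -> filled
(214,-1): col outside [0, 214] -> not filled
(102,29): row=0b1100110, col=0b11101, row AND col = 0b100 = 4; 4 != 29 -> empty
(231,-3): col outside [0, 231] -> not filled
(234,91): row=0b11101010, col=0b1011011, row AND col = 0b1001010 = 74; 74 != 91 -> empty
(103,81): row=0b1100111, col=0b1010001, row AND col = 0b1000001 = 65; 65 != 81 -> empty
(146,2): row=0b10010010, col=0b10, row AND col = 0b10 = 2; 2 == 2 -> filled
(255,38): row=0b11111111, col=0b100110, row AND col = 0b100110 = 38; 38 == 38 -> filled
(132,128): row=0b10000100, col=0b10000000, row AND col = 0b10000000 = 128; 128 == 128 -> filled
(53,18): row=0b110101, col=0b10010, row AND col = 0b10000 = 16; 16 != 18 -> empty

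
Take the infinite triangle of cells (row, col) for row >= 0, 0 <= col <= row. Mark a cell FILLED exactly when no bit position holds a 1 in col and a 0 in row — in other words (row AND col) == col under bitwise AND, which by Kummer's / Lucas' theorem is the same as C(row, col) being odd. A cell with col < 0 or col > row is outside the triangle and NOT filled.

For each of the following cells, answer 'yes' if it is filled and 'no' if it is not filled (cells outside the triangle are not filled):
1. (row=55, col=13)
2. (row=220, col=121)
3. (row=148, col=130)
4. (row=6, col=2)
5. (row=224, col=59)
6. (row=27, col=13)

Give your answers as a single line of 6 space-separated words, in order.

(55,13): row=0b110111, col=0b1101, row AND col = 0b101 = 5; 5 != 13 -> empty
(220,121): row=0b11011100, col=0b1111001, row AND col = 0b1011000 = 88; 88 != 121 -> empty
(148,130): row=0b10010100, col=0b10000010, row AND col = 0b10000000 = 128; 128 != 130 -> empty
(6,2): row=0b110, col=0b10, row AND col = 0b10 = 2; 2 == 2 -> filled
(224,59): row=0b11100000, col=0b111011, row AND col = 0b100000 = 32; 32 != 59 -> empty
(27,13): row=0b11011, col=0b1101, row AND col = 0b1001 = 9; 9 != 13 -> empty

Answer: no no no yes no no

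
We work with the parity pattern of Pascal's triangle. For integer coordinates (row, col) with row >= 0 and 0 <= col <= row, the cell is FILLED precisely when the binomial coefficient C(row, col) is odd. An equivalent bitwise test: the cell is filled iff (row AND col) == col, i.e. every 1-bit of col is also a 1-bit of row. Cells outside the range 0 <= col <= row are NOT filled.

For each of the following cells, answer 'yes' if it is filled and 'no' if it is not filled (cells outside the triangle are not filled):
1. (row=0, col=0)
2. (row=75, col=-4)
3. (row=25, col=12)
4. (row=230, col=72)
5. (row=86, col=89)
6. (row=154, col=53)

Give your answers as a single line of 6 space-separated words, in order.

Answer: yes no no no no no

Derivation:
(0,0): row=0b0, col=0b0, row AND col = 0b0 = 0; 0 == 0 -> filled
(75,-4): col outside [0, 75] -> not filled
(25,12): row=0b11001, col=0b1100, row AND col = 0b1000 = 8; 8 != 12 -> empty
(230,72): row=0b11100110, col=0b1001000, row AND col = 0b1000000 = 64; 64 != 72 -> empty
(86,89): col outside [0, 86] -> not filled
(154,53): row=0b10011010, col=0b110101, row AND col = 0b10000 = 16; 16 != 53 -> empty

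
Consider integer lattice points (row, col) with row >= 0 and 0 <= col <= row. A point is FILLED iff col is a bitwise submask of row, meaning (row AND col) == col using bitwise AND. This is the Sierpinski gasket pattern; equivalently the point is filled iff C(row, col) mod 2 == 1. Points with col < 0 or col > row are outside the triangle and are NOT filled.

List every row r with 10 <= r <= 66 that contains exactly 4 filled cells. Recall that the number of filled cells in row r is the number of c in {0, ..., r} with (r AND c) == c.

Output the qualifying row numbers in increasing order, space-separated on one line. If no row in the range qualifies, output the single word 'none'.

Answer: 10 12 17 18 20 24 33 34 36 40 48 65 66

Derivation:
Row r has 2^popcount(r) filled cells, so we need popcount(r) = log2(4) = 2.
Scan r = 10..66 and keep those with exactly 2 one-bits:
r=10=1010 popcount=2 -> KEEP
r=11=1011 popcount=3 -> skip
r=12=1100 popcount=2 -> KEEP
r=13=1101 popcount=3 -> skip
r=14=1110 popcount=3 -> skip
r=15=1111 popcount=4 -> skip
r=16=10000 popcount=1 -> skip
r=17=10001 popcount=2 -> KEEP
r=18=10010 popcount=2 -> KEEP
r=19=10011 popcount=3 -> skip
r=20=10100 popcount=2 -> KEEP
r=21=10101 popcount=3 -> skip
r=22=10110 popcount=3 -> skip
r=23=10111 popcount=4 -> skip
r=24=11000 popcount=2 -> KEEP
r=25=11001 popcount=3 -> skip
r=26=11010 popcount=3 -> skip
r=27=11011 popcount=4 -> skip
r=28=11100 popcount=3 -> skip
r=29=11101 popcount=4 -> skip
r=30=11110 popcount=4 -> skip
r=31=11111 popcount=5 -> skip
r=32=100000 popcount=1 -> skip
r=33=100001 popcount=2 -> KEEP
r=34=100010 popcount=2 -> KEEP
r=35=100011 popcount=3 -> skip
r=36=100100 popcount=2 -> KEEP
r=37=100101 popcount=3 -> skip
r=38=100110 popcount=3 -> skip
r=39=100111 popcount=4 -> skip
r=40=101000 popcount=2 -> KEEP
r=41=101001 popcount=3 -> skip
r=42=101010 popcount=3 -> skip
r=43=101011 popcount=4 -> skip
r=44=101100 popcount=3 -> skip
r=45=101101 popcount=4 -> skip
r=46=101110 popcount=4 -> skip
r=47=101111 popcount=5 -> skip
r=48=110000 popcount=2 -> KEEP
r=49=110001 popcount=3 -> skip
r=50=110010 popcount=3 -> skip
r=51=110011 popcount=4 -> skip
r=52=110100 popcount=3 -> skip
r=53=110101 popcount=4 -> skip
r=54=110110 popcount=4 -> skip
r=55=110111 popcount=5 -> skip
r=56=111000 popcount=3 -> skip
r=57=111001 popcount=4 -> skip
r=58=111010 popcount=4 -> skip
r=59=111011 popcount=5 -> skip
r=60=111100 popcount=4 -> skip
r=61=111101 popcount=5 -> skip
r=62=111110 popcount=5 -> skip
r=63=111111 popcount=6 -> skip
r=64=1000000 popcount=1 -> skip
r=65=1000001 popcount=2 -> KEEP
r=66=1000010 popcount=2 -> KEEP
Kept rows: 10 12 17 18 20 24 33 34 36 40 48 65 66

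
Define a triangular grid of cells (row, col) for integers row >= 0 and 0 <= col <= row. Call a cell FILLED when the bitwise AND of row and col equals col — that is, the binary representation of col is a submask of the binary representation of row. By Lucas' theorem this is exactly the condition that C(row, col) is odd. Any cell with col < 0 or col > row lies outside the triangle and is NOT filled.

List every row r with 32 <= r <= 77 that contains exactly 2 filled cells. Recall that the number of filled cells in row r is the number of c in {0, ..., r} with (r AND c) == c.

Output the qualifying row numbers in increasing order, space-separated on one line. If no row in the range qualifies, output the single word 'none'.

Answer: 32 64

Derivation:
Row r has 2^popcount(r) filled cells, so we need popcount(r) = log2(2) = 1.
Scan r = 32..77 and keep those with exactly 1 one-bits:
r=32=100000 popcount=1 -> KEEP
r=33=100001 popcount=2 -> skip
r=34=100010 popcount=2 -> skip
r=35=100011 popcount=3 -> skip
r=36=100100 popcount=2 -> skip
r=37=100101 popcount=3 -> skip
r=38=100110 popcount=3 -> skip
r=39=100111 popcount=4 -> skip
r=40=101000 popcount=2 -> skip
r=41=101001 popcount=3 -> skip
r=42=101010 popcount=3 -> skip
r=43=101011 popcount=4 -> skip
r=44=101100 popcount=3 -> skip
r=45=101101 popcount=4 -> skip
r=46=101110 popcount=4 -> skip
r=47=101111 popcount=5 -> skip
r=48=110000 popcount=2 -> skip
r=49=110001 popcount=3 -> skip
r=50=110010 popcount=3 -> skip
r=51=110011 popcount=4 -> skip
r=52=110100 popcount=3 -> skip
r=53=110101 popcount=4 -> skip
r=54=110110 popcount=4 -> skip
r=55=110111 popcount=5 -> skip
r=56=111000 popcount=3 -> skip
r=57=111001 popcount=4 -> skip
r=58=111010 popcount=4 -> skip
r=59=111011 popcount=5 -> skip
r=60=111100 popcount=4 -> skip
r=61=111101 popcount=5 -> skip
r=62=111110 popcount=5 -> skip
r=63=111111 popcount=6 -> skip
r=64=1000000 popcount=1 -> KEEP
r=65=1000001 popcount=2 -> skip
r=66=1000010 popcount=2 -> skip
r=67=1000011 popcount=3 -> skip
r=68=1000100 popcount=2 -> skip
r=69=1000101 popcount=3 -> skip
r=70=1000110 popcount=3 -> skip
r=71=1000111 popcount=4 -> skip
r=72=1001000 popcount=2 -> skip
r=73=1001001 popcount=3 -> skip
r=74=1001010 popcount=3 -> skip
r=75=1001011 popcount=4 -> skip
r=76=1001100 popcount=3 -> skip
r=77=1001101 popcount=4 -> skip
Kept rows: 32 64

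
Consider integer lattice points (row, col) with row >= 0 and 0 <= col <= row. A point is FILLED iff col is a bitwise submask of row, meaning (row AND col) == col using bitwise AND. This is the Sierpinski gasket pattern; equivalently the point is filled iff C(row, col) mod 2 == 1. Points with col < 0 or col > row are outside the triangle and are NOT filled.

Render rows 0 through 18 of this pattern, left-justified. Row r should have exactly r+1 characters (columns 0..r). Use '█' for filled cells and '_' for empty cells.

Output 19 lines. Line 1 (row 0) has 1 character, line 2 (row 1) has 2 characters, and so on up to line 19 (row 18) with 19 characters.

Answer: █
██
█_█
████
█___█
██__██
█_█_█_█
████████
█_______█
██______██
█_█_____█_█
████____████
█___█___█___█
██__██__██__██
█_█_█_█_█_█_█_█
████████████████
█_______________█
██______________██
█_█_____________█_█

Derivation:
r0=0: █
r1=1: ██
r2=10: █_█
r3=11: ████
r4=100: █___█
r5=101: ██__██
r6=110: █_█_█_█
r7=111: ████████
r8=1000: █_______█
r9=1001: ██______██
r10=1010: █_█_____█_█
r11=1011: ████____████
r12=1100: █___█___█___█
r13=1101: ██__██__██__██
r14=1110: █_█_█_█_█_█_█_█
r15=1111: ████████████████
r16=10000: █_______________█
r17=10001: ██______________██
r18=10010: █_█_____________█_█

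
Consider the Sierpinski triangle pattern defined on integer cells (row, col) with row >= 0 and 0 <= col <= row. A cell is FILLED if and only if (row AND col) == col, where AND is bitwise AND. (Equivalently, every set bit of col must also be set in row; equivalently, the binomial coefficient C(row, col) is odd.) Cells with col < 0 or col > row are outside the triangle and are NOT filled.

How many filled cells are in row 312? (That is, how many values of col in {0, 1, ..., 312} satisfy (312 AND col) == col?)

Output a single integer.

Answer: 16

Derivation:
312 in binary = 100111000
popcount(312) = number of 1-bits in 100111000 = 4
A col c satisfies (312 AND c) == c iff every set bit of c is also set in 312; each of the 4 set bits of 312 can independently be on or off in c.
count = 2^4 = 16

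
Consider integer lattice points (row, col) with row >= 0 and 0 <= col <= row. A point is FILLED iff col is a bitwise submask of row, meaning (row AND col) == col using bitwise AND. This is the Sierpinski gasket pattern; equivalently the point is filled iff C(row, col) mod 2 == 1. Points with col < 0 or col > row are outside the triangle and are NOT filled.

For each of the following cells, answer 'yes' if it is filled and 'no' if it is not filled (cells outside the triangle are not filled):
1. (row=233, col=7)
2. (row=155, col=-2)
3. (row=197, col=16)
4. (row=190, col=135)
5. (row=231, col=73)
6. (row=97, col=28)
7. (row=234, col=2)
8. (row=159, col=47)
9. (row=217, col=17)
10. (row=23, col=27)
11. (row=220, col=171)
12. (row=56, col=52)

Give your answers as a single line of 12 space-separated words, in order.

Answer: no no no no no no yes no yes no no no

Derivation:
(233,7): row=0b11101001, col=0b111, row AND col = 0b1 = 1; 1 != 7 -> empty
(155,-2): col outside [0, 155] -> not filled
(197,16): row=0b11000101, col=0b10000, row AND col = 0b0 = 0; 0 != 16 -> empty
(190,135): row=0b10111110, col=0b10000111, row AND col = 0b10000110 = 134; 134 != 135 -> empty
(231,73): row=0b11100111, col=0b1001001, row AND col = 0b1000001 = 65; 65 != 73 -> empty
(97,28): row=0b1100001, col=0b11100, row AND col = 0b0 = 0; 0 != 28 -> empty
(234,2): row=0b11101010, col=0b10, row AND col = 0b10 = 2; 2 == 2 -> filled
(159,47): row=0b10011111, col=0b101111, row AND col = 0b1111 = 15; 15 != 47 -> empty
(217,17): row=0b11011001, col=0b10001, row AND col = 0b10001 = 17; 17 == 17 -> filled
(23,27): col outside [0, 23] -> not filled
(220,171): row=0b11011100, col=0b10101011, row AND col = 0b10001000 = 136; 136 != 171 -> empty
(56,52): row=0b111000, col=0b110100, row AND col = 0b110000 = 48; 48 != 52 -> empty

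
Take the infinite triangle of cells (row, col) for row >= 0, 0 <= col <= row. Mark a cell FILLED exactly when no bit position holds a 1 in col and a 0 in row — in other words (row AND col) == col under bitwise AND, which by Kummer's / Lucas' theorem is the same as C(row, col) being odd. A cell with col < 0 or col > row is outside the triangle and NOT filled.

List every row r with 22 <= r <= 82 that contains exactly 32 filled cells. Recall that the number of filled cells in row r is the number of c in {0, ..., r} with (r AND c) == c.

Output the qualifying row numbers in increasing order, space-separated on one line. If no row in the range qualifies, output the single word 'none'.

Answer: 31 47 55 59 61 62 79

Derivation:
Row r has 2^popcount(r) filled cells, so we need popcount(r) = log2(32) = 5.
Scan r = 22..82 and keep those with exactly 5 one-bits:
r=22=10110 popcount=3 -> skip
r=23=10111 popcount=4 -> skip
r=24=11000 popcount=2 -> skip
r=25=11001 popcount=3 -> skip
r=26=11010 popcount=3 -> skip
r=27=11011 popcount=4 -> skip
r=28=11100 popcount=3 -> skip
r=29=11101 popcount=4 -> skip
r=30=11110 popcount=4 -> skip
r=31=11111 popcount=5 -> KEEP
r=32=100000 popcount=1 -> skip
r=33=100001 popcount=2 -> skip
r=34=100010 popcount=2 -> skip
r=35=100011 popcount=3 -> skip
r=36=100100 popcount=2 -> skip
r=37=100101 popcount=3 -> skip
r=38=100110 popcount=3 -> skip
r=39=100111 popcount=4 -> skip
r=40=101000 popcount=2 -> skip
r=41=101001 popcount=3 -> skip
r=42=101010 popcount=3 -> skip
r=43=101011 popcount=4 -> skip
r=44=101100 popcount=3 -> skip
r=45=101101 popcount=4 -> skip
r=46=101110 popcount=4 -> skip
r=47=101111 popcount=5 -> KEEP
r=48=110000 popcount=2 -> skip
r=49=110001 popcount=3 -> skip
r=50=110010 popcount=3 -> skip
r=51=110011 popcount=4 -> skip
r=52=110100 popcount=3 -> skip
r=53=110101 popcount=4 -> skip
r=54=110110 popcount=4 -> skip
r=55=110111 popcount=5 -> KEEP
r=56=111000 popcount=3 -> skip
r=57=111001 popcount=4 -> skip
r=58=111010 popcount=4 -> skip
r=59=111011 popcount=5 -> KEEP
r=60=111100 popcount=4 -> skip
r=61=111101 popcount=5 -> KEEP
r=62=111110 popcount=5 -> KEEP
r=63=111111 popcount=6 -> skip
r=64=1000000 popcount=1 -> skip
r=65=1000001 popcount=2 -> skip
r=66=1000010 popcount=2 -> skip
r=67=1000011 popcount=3 -> skip
r=68=1000100 popcount=2 -> skip
r=69=1000101 popcount=3 -> skip
r=70=1000110 popcount=3 -> skip
r=71=1000111 popcount=4 -> skip
r=72=1001000 popcount=2 -> skip
r=73=1001001 popcount=3 -> skip
r=74=1001010 popcount=3 -> skip
r=75=1001011 popcount=4 -> skip
r=76=1001100 popcount=3 -> skip
r=77=1001101 popcount=4 -> skip
r=78=1001110 popcount=4 -> skip
r=79=1001111 popcount=5 -> KEEP
r=80=1010000 popcount=2 -> skip
r=81=1010001 popcount=3 -> skip
r=82=1010010 popcount=3 -> skip
Kept rows: 31 47 55 59 61 62 79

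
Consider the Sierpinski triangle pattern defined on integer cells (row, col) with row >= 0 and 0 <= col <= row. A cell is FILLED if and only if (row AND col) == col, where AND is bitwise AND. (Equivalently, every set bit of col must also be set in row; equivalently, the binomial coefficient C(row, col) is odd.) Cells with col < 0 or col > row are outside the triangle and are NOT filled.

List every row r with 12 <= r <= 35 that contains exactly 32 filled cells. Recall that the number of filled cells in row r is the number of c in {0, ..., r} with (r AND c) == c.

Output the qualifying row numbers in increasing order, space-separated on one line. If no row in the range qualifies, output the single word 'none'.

Answer: 31

Derivation:
Row r has 2^popcount(r) filled cells, so we need popcount(r) = log2(32) = 5.
Scan r = 12..35 and keep those with exactly 5 one-bits:
r=12=1100 popcount=2 -> skip
r=13=1101 popcount=3 -> skip
r=14=1110 popcount=3 -> skip
r=15=1111 popcount=4 -> skip
r=16=10000 popcount=1 -> skip
r=17=10001 popcount=2 -> skip
r=18=10010 popcount=2 -> skip
r=19=10011 popcount=3 -> skip
r=20=10100 popcount=2 -> skip
r=21=10101 popcount=3 -> skip
r=22=10110 popcount=3 -> skip
r=23=10111 popcount=4 -> skip
r=24=11000 popcount=2 -> skip
r=25=11001 popcount=3 -> skip
r=26=11010 popcount=3 -> skip
r=27=11011 popcount=4 -> skip
r=28=11100 popcount=3 -> skip
r=29=11101 popcount=4 -> skip
r=30=11110 popcount=4 -> skip
r=31=11111 popcount=5 -> KEEP
r=32=100000 popcount=1 -> skip
r=33=100001 popcount=2 -> skip
r=34=100010 popcount=2 -> skip
r=35=100011 popcount=3 -> skip
Kept rows: 31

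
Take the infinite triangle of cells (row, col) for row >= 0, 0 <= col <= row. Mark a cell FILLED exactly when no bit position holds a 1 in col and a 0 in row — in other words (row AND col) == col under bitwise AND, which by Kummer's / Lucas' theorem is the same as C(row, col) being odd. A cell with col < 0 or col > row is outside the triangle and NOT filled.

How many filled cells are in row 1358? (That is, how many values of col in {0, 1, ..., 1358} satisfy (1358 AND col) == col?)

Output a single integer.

1358 in binary = 10101001110
popcount(1358) = number of 1-bits in 10101001110 = 6
A col c satisfies (1358 AND c) == c iff every set bit of c is also set in 1358; each of the 6 set bits of 1358 can independently be on or off in c.
count = 2^6 = 64

Answer: 64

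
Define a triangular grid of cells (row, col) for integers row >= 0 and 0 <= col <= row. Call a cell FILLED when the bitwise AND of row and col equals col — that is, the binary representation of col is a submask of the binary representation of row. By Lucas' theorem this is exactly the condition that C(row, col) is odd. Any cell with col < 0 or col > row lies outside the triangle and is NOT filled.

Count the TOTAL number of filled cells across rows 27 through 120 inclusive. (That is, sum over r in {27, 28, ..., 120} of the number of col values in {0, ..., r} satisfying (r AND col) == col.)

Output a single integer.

r27=11011 pc4: +16 =16
r28=11100 pc3: +8 =24
r29=11101 pc4: +16 =40
r30=11110 pc4: +16 =56
r31=11111 pc5: +32 =88
r32=100000 pc1: +2 =90
r33=100001 pc2: +4 =94
r34=100010 pc2: +4 =98
r35=100011 pc3: +8 =106
r36=100100 pc2: +4 =110
r37=100101 pc3: +8 =118
r38=100110 pc3: +8 =126
r39=100111 pc4: +16 =142
r40=101000 pc2: +4 =146
r41=101001 pc3: +8 =154
r42=101010 pc3: +8 =162
r43=101011 pc4: +16 =178
r44=101100 pc3: +8 =186
r45=101101 pc4: +16 =202
r46=101110 pc4: +16 =218
r47=101111 pc5: +32 =250
r48=110000 pc2: +4 =254
r49=110001 pc3: +8 =262
r50=110010 pc3: +8 =270
r51=110011 pc4: +16 =286
r52=110100 pc3: +8 =294
r53=110101 pc4: +16 =310
r54=110110 pc4: +16 =326
r55=110111 pc5: +32 =358
r56=111000 pc3: +8 =366
r57=111001 pc4: +16 =382
r58=111010 pc4: +16 =398
r59=111011 pc5: +32 =430
r60=111100 pc4: +16 =446
r61=111101 pc5: +32 =478
r62=111110 pc5: +32 =510
r63=111111 pc6: +64 =574
r64=1000000 pc1: +2 =576
r65=1000001 pc2: +4 =580
r66=1000010 pc2: +4 =584
r67=1000011 pc3: +8 =592
r68=1000100 pc2: +4 =596
r69=1000101 pc3: +8 =604
r70=1000110 pc3: +8 =612
r71=1000111 pc4: +16 =628
r72=1001000 pc2: +4 =632
r73=1001001 pc3: +8 =640
r74=1001010 pc3: +8 =648
r75=1001011 pc4: +16 =664
r76=1001100 pc3: +8 =672
r77=1001101 pc4: +16 =688
r78=1001110 pc4: +16 =704
r79=1001111 pc5: +32 =736
r80=1010000 pc2: +4 =740
r81=1010001 pc3: +8 =748
r82=1010010 pc3: +8 =756
r83=1010011 pc4: +16 =772
r84=1010100 pc3: +8 =780
r85=1010101 pc4: +16 =796
r86=1010110 pc4: +16 =812
r87=1010111 pc5: +32 =844
r88=1011000 pc3: +8 =852
r89=1011001 pc4: +16 =868
r90=1011010 pc4: +16 =884
r91=1011011 pc5: +32 =916
r92=1011100 pc4: +16 =932
r93=1011101 pc5: +32 =964
r94=1011110 pc5: +32 =996
r95=1011111 pc6: +64 =1060
r96=1100000 pc2: +4 =1064
r97=1100001 pc3: +8 =1072
r98=1100010 pc3: +8 =1080
r99=1100011 pc4: +16 =1096
r100=1100100 pc3: +8 =1104
r101=1100101 pc4: +16 =1120
r102=1100110 pc4: +16 =1136
r103=1100111 pc5: +32 =1168
r104=1101000 pc3: +8 =1176
r105=1101001 pc4: +16 =1192
r106=1101010 pc4: +16 =1208
r107=1101011 pc5: +32 =1240
r108=1101100 pc4: +16 =1256
r109=1101101 pc5: +32 =1288
r110=1101110 pc5: +32 =1320
r111=1101111 pc6: +64 =1384
r112=1110000 pc3: +8 =1392
r113=1110001 pc4: +16 =1408
r114=1110010 pc4: +16 =1424
r115=1110011 pc5: +32 =1456
r116=1110100 pc4: +16 =1472
r117=1110101 pc5: +32 =1504
r118=1110110 pc5: +32 =1536
r119=1110111 pc6: +64 =1600
r120=1111000 pc4: +16 =1616

Answer: 1616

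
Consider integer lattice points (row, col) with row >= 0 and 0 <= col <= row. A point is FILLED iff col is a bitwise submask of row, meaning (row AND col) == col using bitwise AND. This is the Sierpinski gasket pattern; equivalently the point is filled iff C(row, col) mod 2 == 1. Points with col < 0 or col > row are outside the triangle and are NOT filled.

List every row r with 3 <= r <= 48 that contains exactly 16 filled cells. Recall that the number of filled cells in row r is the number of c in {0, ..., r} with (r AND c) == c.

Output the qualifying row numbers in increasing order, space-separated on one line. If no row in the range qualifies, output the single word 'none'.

Row r has 2^popcount(r) filled cells, so we need popcount(r) = log2(16) = 4.
Scan r = 3..48 and keep those with exactly 4 one-bits:
r=3=11 popcount=2 -> skip
r=4=100 popcount=1 -> skip
r=5=101 popcount=2 -> skip
r=6=110 popcount=2 -> skip
r=7=111 popcount=3 -> skip
r=8=1000 popcount=1 -> skip
r=9=1001 popcount=2 -> skip
r=10=1010 popcount=2 -> skip
r=11=1011 popcount=3 -> skip
r=12=1100 popcount=2 -> skip
r=13=1101 popcount=3 -> skip
r=14=1110 popcount=3 -> skip
r=15=1111 popcount=4 -> KEEP
r=16=10000 popcount=1 -> skip
r=17=10001 popcount=2 -> skip
r=18=10010 popcount=2 -> skip
r=19=10011 popcount=3 -> skip
r=20=10100 popcount=2 -> skip
r=21=10101 popcount=3 -> skip
r=22=10110 popcount=3 -> skip
r=23=10111 popcount=4 -> KEEP
r=24=11000 popcount=2 -> skip
r=25=11001 popcount=3 -> skip
r=26=11010 popcount=3 -> skip
r=27=11011 popcount=4 -> KEEP
r=28=11100 popcount=3 -> skip
r=29=11101 popcount=4 -> KEEP
r=30=11110 popcount=4 -> KEEP
r=31=11111 popcount=5 -> skip
r=32=100000 popcount=1 -> skip
r=33=100001 popcount=2 -> skip
r=34=100010 popcount=2 -> skip
r=35=100011 popcount=3 -> skip
r=36=100100 popcount=2 -> skip
r=37=100101 popcount=3 -> skip
r=38=100110 popcount=3 -> skip
r=39=100111 popcount=4 -> KEEP
r=40=101000 popcount=2 -> skip
r=41=101001 popcount=3 -> skip
r=42=101010 popcount=3 -> skip
r=43=101011 popcount=4 -> KEEP
r=44=101100 popcount=3 -> skip
r=45=101101 popcount=4 -> KEEP
r=46=101110 popcount=4 -> KEEP
r=47=101111 popcount=5 -> skip
r=48=110000 popcount=2 -> skip
Kept rows: 15 23 27 29 30 39 43 45 46

Answer: 15 23 27 29 30 39 43 45 46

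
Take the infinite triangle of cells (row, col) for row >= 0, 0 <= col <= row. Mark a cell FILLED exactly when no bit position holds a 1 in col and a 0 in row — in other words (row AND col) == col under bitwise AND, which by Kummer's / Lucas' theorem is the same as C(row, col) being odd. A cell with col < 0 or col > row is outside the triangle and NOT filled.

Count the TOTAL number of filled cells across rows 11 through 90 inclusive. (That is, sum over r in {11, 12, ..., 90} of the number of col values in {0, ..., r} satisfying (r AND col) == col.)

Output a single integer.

Answer: 1002

Derivation:
r11=1011 pc3: +8 =8
r12=1100 pc2: +4 =12
r13=1101 pc3: +8 =20
r14=1110 pc3: +8 =28
r15=1111 pc4: +16 =44
r16=10000 pc1: +2 =46
r17=10001 pc2: +4 =50
r18=10010 pc2: +4 =54
r19=10011 pc3: +8 =62
r20=10100 pc2: +4 =66
r21=10101 pc3: +8 =74
r22=10110 pc3: +8 =82
r23=10111 pc4: +16 =98
r24=11000 pc2: +4 =102
r25=11001 pc3: +8 =110
r26=11010 pc3: +8 =118
r27=11011 pc4: +16 =134
r28=11100 pc3: +8 =142
r29=11101 pc4: +16 =158
r30=11110 pc4: +16 =174
r31=11111 pc5: +32 =206
r32=100000 pc1: +2 =208
r33=100001 pc2: +4 =212
r34=100010 pc2: +4 =216
r35=100011 pc3: +8 =224
r36=100100 pc2: +4 =228
r37=100101 pc3: +8 =236
r38=100110 pc3: +8 =244
r39=100111 pc4: +16 =260
r40=101000 pc2: +4 =264
r41=101001 pc3: +8 =272
r42=101010 pc3: +8 =280
r43=101011 pc4: +16 =296
r44=101100 pc3: +8 =304
r45=101101 pc4: +16 =320
r46=101110 pc4: +16 =336
r47=101111 pc5: +32 =368
r48=110000 pc2: +4 =372
r49=110001 pc3: +8 =380
r50=110010 pc3: +8 =388
r51=110011 pc4: +16 =404
r52=110100 pc3: +8 =412
r53=110101 pc4: +16 =428
r54=110110 pc4: +16 =444
r55=110111 pc5: +32 =476
r56=111000 pc3: +8 =484
r57=111001 pc4: +16 =500
r58=111010 pc4: +16 =516
r59=111011 pc5: +32 =548
r60=111100 pc4: +16 =564
r61=111101 pc5: +32 =596
r62=111110 pc5: +32 =628
r63=111111 pc6: +64 =692
r64=1000000 pc1: +2 =694
r65=1000001 pc2: +4 =698
r66=1000010 pc2: +4 =702
r67=1000011 pc3: +8 =710
r68=1000100 pc2: +4 =714
r69=1000101 pc3: +8 =722
r70=1000110 pc3: +8 =730
r71=1000111 pc4: +16 =746
r72=1001000 pc2: +4 =750
r73=1001001 pc3: +8 =758
r74=1001010 pc3: +8 =766
r75=1001011 pc4: +16 =782
r76=1001100 pc3: +8 =790
r77=1001101 pc4: +16 =806
r78=1001110 pc4: +16 =822
r79=1001111 pc5: +32 =854
r80=1010000 pc2: +4 =858
r81=1010001 pc3: +8 =866
r82=1010010 pc3: +8 =874
r83=1010011 pc4: +16 =890
r84=1010100 pc3: +8 =898
r85=1010101 pc4: +16 =914
r86=1010110 pc4: +16 =930
r87=1010111 pc5: +32 =962
r88=1011000 pc3: +8 =970
r89=1011001 pc4: +16 =986
r90=1011010 pc4: +16 =1002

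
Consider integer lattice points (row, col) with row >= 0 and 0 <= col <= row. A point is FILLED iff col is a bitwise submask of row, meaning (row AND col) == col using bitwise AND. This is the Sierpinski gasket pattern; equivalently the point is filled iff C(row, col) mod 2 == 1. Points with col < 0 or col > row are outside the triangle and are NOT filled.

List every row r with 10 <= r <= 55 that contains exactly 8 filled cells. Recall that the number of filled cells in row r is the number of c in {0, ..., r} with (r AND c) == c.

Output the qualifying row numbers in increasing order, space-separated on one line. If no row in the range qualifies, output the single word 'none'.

Answer: 11 13 14 19 21 22 25 26 28 35 37 38 41 42 44 49 50 52

Derivation:
Row r has 2^popcount(r) filled cells, so we need popcount(r) = log2(8) = 3.
Scan r = 10..55 and keep those with exactly 3 one-bits:
r=10=1010 popcount=2 -> skip
r=11=1011 popcount=3 -> KEEP
r=12=1100 popcount=2 -> skip
r=13=1101 popcount=3 -> KEEP
r=14=1110 popcount=3 -> KEEP
r=15=1111 popcount=4 -> skip
r=16=10000 popcount=1 -> skip
r=17=10001 popcount=2 -> skip
r=18=10010 popcount=2 -> skip
r=19=10011 popcount=3 -> KEEP
r=20=10100 popcount=2 -> skip
r=21=10101 popcount=3 -> KEEP
r=22=10110 popcount=3 -> KEEP
r=23=10111 popcount=4 -> skip
r=24=11000 popcount=2 -> skip
r=25=11001 popcount=3 -> KEEP
r=26=11010 popcount=3 -> KEEP
r=27=11011 popcount=4 -> skip
r=28=11100 popcount=3 -> KEEP
r=29=11101 popcount=4 -> skip
r=30=11110 popcount=4 -> skip
r=31=11111 popcount=5 -> skip
r=32=100000 popcount=1 -> skip
r=33=100001 popcount=2 -> skip
r=34=100010 popcount=2 -> skip
r=35=100011 popcount=3 -> KEEP
r=36=100100 popcount=2 -> skip
r=37=100101 popcount=3 -> KEEP
r=38=100110 popcount=3 -> KEEP
r=39=100111 popcount=4 -> skip
r=40=101000 popcount=2 -> skip
r=41=101001 popcount=3 -> KEEP
r=42=101010 popcount=3 -> KEEP
r=43=101011 popcount=4 -> skip
r=44=101100 popcount=3 -> KEEP
r=45=101101 popcount=4 -> skip
r=46=101110 popcount=4 -> skip
r=47=101111 popcount=5 -> skip
r=48=110000 popcount=2 -> skip
r=49=110001 popcount=3 -> KEEP
r=50=110010 popcount=3 -> KEEP
r=51=110011 popcount=4 -> skip
r=52=110100 popcount=3 -> KEEP
r=53=110101 popcount=4 -> skip
r=54=110110 popcount=4 -> skip
r=55=110111 popcount=5 -> skip
Kept rows: 11 13 14 19 21 22 25 26 28 35 37 38 41 42 44 49 50 52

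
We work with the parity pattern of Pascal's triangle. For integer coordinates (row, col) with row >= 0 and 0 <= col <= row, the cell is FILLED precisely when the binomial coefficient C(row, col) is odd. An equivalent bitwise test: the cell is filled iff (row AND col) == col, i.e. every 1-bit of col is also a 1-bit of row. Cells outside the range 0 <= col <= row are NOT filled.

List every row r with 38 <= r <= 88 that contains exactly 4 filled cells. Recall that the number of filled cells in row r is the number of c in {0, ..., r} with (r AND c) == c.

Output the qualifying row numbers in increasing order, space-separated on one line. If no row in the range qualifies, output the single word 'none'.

Answer: 40 48 65 66 68 72 80

Derivation:
Row r has 2^popcount(r) filled cells, so we need popcount(r) = log2(4) = 2.
Scan r = 38..88 and keep those with exactly 2 one-bits:
r=38=100110 popcount=3 -> skip
r=39=100111 popcount=4 -> skip
r=40=101000 popcount=2 -> KEEP
r=41=101001 popcount=3 -> skip
r=42=101010 popcount=3 -> skip
r=43=101011 popcount=4 -> skip
r=44=101100 popcount=3 -> skip
r=45=101101 popcount=4 -> skip
r=46=101110 popcount=4 -> skip
r=47=101111 popcount=5 -> skip
r=48=110000 popcount=2 -> KEEP
r=49=110001 popcount=3 -> skip
r=50=110010 popcount=3 -> skip
r=51=110011 popcount=4 -> skip
r=52=110100 popcount=3 -> skip
r=53=110101 popcount=4 -> skip
r=54=110110 popcount=4 -> skip
r=55=110111 popcount=5 -> skip
r=56=111000 popcount=3 -> skip
r=57=111001 popcount=4 -> skip
r=58=111010 popcount=4 -> skip
r=59=111011 popcount=5 -> skip
r=60=111100 popcount=4 -> skip
r=61=111101 popcount=5 -> skip
r=62=111110 popcount=5 -> skip
r=63=111111 popcount=6 -> skip
r=64=1000000 popcount=1 -> skip
r=65=1000001 popcount=2 -> KEEP
r=66=1000010 popcount=2 -> KEEP
r=67=1000011 popcount=3 -> skip
r=68=1000100 popcount=2 -> KEEP
r=69=1000101 popcount=3 -> skip
r=70=1000110 popcount=3 -> skip
r=71=1000111 popcount=4 -> skip
r=72=1001000 popcount=2 -> KEEP
r=73=1001001 popcount=3 -> skip
r=74=1001010 popcount=3 -> skip
r=75=1001011 popcount=4 -> skip
r=76=1001100 popcount=3 -> skip
r=77=1001101 popcount=4 -> skip
r=78=1001110 popcount=4 -> skip
r=79=1001111 popcount=5 -> skip
r=80=1010000 popcount=2 -> KEEP
r=81=1010001 popcount=3 -> skip
r=82=1010010 popcount=3 -> skip
r=83=1010011 popcount=4 -> skip
r=84=1010100 popcount=3 -> skip
r=85=1010101 popcount=4 -> skip
r=86=1010110 popcount=4 -> skip
r=87=1010111 popcount=5 -> skip
r=88=1011000 popcount=3 -> skip
Kept rows: 40 48 65 66 68 72 80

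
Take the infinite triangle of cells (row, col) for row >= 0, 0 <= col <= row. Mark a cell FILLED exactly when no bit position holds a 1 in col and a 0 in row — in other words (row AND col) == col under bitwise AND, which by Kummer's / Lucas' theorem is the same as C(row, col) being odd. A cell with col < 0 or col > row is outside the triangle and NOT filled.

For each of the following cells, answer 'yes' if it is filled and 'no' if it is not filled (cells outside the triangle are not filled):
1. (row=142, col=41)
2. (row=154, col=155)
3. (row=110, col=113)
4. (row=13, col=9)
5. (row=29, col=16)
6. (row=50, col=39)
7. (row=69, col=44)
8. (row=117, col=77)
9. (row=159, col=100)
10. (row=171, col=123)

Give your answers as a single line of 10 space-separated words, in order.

Answer: no no no yes yes no no no no no

Derivation:
(142,41): row=0b10001110, col=0b101001, row AND col = 0b1000 = 8; 8 != 41 -> empty
(154,155): col outside [0, 154] -> not filled
(110,113): col outside [0, 110] -> not filled
(13,9): row=0b1101, col=0b1001, row AND col = 0b1001 = 9; 9 == 9 -> filled
(29,16): row=0b11101, col=0b10000, row AND col = 0b10000 = 16; 16 == 16 -> filled
(50,39): row=0b110010, col=0b100111, row AND col = 0b100010 = 34; 34 != 39 -> empty
(69,44): row=0b1000101, col=0b101100, row AND col = 0b100 = 4; 4 != 44 -> empty
(117,77): row=0b1110101, col=0b1001101, row AND col = 0b1000101 = 69; 69 != 77 -> empty
(159,100): row=0b10011111, col=0b1100100, row AND col = 0b100 = 4; 4 != 100 -> empty
(171,123): row=0b10101011, col=0b1111011, row AND col = 0b101011 = 43; 43 != 123 -> empty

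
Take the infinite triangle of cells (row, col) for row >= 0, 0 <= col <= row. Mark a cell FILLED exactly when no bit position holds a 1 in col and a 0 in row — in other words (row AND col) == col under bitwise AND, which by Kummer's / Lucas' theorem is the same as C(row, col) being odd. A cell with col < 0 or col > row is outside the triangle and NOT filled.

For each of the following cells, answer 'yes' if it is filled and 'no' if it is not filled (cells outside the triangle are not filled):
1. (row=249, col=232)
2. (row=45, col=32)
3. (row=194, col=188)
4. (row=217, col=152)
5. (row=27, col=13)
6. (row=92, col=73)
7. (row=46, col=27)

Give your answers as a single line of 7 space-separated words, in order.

(249,232): row=0b11111001, col=0b11101000, row AND col = 0b11101000 = 232; 232 == 232 -> filled
(45,32): row=0b101101, col=0b100000, row AND col = 0b100000 = 32; 32 == 32 -> filled
(194,188): row=0b11000010, col=0b10111100, row AND col = 0b10000000 = 128; 128 != 188 -> empty
(217,152): row=0b11011001, col=0b10011000, row AND col = 0b10011000 = 152; 152 == 152 -> filled
(27,13): row=0b11011, col=0b1101, row AND col = 0b1001 = 9; 9 != 13 -> empty
(92,73): row=0b1011100, col=0b1001001, row AND col = 0b1001000 = 72; 72 != 73 -> empty
(46,27): row=0b101110, col=0b11011, row AND col = 0b1010 = 10; 10 != 27 -> empty

Answer: yes yes no yes no no no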